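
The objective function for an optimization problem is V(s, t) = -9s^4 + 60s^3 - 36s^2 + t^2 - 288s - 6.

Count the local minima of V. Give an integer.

V separates as a function of s plus a function of t, so ∇V=0 decouples.
∂V/∂s = -36(s - 4)(s - 2)(s + 1) = 0 at s ∈ {-1, 2, 4}; ∂V/∂t = 2t = 0 at t ∈ {0}.
The Hessian is diagonal: diag(V_ss, V_tt). Second derivatives: V_ss(-1)=-540, V_ss(2)=216, V_ss(4)=-360; V_tt(0)=2.
Local minima occur where both diagonal entries positive: (2, 0). Count: 1.

1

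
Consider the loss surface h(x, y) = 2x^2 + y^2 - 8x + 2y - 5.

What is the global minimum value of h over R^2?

-14

h(x,y) separates as P(x) + Q(y) − 5, so its minimum is min P + min Q − 5.
P'(x) = 4x - 8 vanishes at x ∈ {2}; Q'(y) = 2y + 2 vanishes at y ∈ {-1}.
Local minima of P (where P''>0): P(2)=-8. Local minima of Q: Q(-1)=-1.
So the global minimum of h is P(2) + Q(-1) − 5 = -8 − 1 − 5 = -14, attained at (2, -1).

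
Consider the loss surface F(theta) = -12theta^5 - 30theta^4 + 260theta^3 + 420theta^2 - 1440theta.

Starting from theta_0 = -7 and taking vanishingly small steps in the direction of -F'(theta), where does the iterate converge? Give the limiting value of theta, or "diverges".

-4

F'(theta) = -60(theta - 3)(theta - 1)(theta + 2)(theta + 4), so F'(-7) = -72000.
Gradient descent moves in the -F' direction, i.e. theta is increasing.
The nearest critical point in that direction is theta = -4, where F'' = 4200 > 0 (a local minimum). The iterate converges there.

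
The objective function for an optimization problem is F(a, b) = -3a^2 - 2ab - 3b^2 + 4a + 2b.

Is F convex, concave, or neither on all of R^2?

concave

F is quadratic, so its Hessian is the constant matrix H = [[-6, -2], [-2, -6]].
det(H) = 32, tr(H) = -12.
det(H) > 0 and tr(H) < 0, so H is negative definite everywhere: concave.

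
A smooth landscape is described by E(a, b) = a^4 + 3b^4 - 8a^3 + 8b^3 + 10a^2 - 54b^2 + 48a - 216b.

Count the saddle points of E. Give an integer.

E separates as a function of a plus a function of b, so ∇E=0 decouples.
∂E/∂a = 4(a - 4)(a - 3)(a + 1) = 0 at a ∈ {-1, 3, 4}; ∂E/∂b = 12(b - 3)(b + 2)(b + 3) = 0 at b ∈ {-3, -2, 3}.
The Hessian is diagonal: diag(E_aa, E_bb). Second derivatives: E_aa(-1)=80, E_aa(3)=-16, E_aa(4)=20; E_bb(-3)=72, E_bb(-2)=-60, E_bb(3)=360.
Saddle points occur where the two diagonal entries have opposite signs: (-1, -2), (3, -3), (3, 3), (4, -2). Count: 4.

4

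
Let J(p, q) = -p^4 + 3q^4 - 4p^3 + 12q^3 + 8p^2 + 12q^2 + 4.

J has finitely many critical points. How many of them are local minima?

J separates as a function of p plus a function of q, so ∇J=0 decouples.
∂J/∂p = -4p(p - 1)(p + 4) = 0 at p ∈ {-4, 0, 1}; ∂J/∂q = 12q(q + 1)(q + 2) = 0 at q ∈ {-2, -1, 0}.
The Hessian is diagonal: diag(J_pp, J_qq). Second derivatives: J_pp(-4)=-80, J_pp(0)=16, J_pp(1)=-20; J_qq(-2)=24, J_qq(-1)=-12, J_qq(0)=24.
Local minima occur where both diagonal entries positive: (0, -2), (0, 0). Count: 2.

2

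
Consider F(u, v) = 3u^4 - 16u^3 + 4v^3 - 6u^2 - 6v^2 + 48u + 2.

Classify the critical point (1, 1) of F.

saddle point

The mixed partial ∂²F/∂u∂v is 0, so the Hessian at any point is diag(F_uu, F_vv) = diag(12(3u^2 - 8u - 1), 12(2v - 1)).
At (1, 1): H = diag(-72, 12).
The eigenvalues have opposite signs, so H is indefinite: a saddle point.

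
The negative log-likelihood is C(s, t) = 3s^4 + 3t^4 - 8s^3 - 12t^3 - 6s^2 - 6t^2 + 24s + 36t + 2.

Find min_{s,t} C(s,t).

C(s,t) separates as P(s) + Q(t) + 2, so its minimum is min P + min Q + 2.
P'(s) = 12(s - 2)(s - 1)(s + 1) vanishes at s ∈ {-1, 1, 2}; Q'(t) = 12(t - 3)(t - 1)(t + 1) vanishes at t ∈ {-1, 1, 3}.
Local minima of P (where P''>0): P(-1)=-19, P(2)=8. Local minima of Q: Q(-1)=-27, Q(3)=-27.
So the global minimum of C is P(-1) + Q(-1) + 2 = -19 − 27 + 2 = -44, attained at (-1, -1).

-44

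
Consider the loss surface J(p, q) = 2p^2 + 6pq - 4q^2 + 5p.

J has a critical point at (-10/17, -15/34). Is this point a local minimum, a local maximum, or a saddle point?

saddle point

The Hessian of J is constant: H = [[4, 6], [6, -8]].
det(H) = 4·(-8) − 6² = -68.
Since det(H) < 0, H is indefinite and the critical point is a saddle point.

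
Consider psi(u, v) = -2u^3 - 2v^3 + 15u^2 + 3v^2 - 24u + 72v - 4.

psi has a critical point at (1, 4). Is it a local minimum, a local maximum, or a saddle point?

saddle point

The mixed partial ∂²psi/∂u∂v is 0, so the Hessian at any point is diag(psi_uu, psi_vv) = diag(6(-2u + 5), 6(-2v + 1)).
At (1, 4): H = diag(18, -42).
The eigenvalues have opposite signs, so H is indefinite: a saddle point.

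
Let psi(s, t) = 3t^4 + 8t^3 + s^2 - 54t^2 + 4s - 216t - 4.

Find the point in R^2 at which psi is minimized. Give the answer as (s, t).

(-2, 3)

psi(s,t) separates as P(s) + Q(t) − 4, so its minimum is min P + min Q − 4.
P'(s) = 2s + 4 vanishes at s ∈ {-2}; Q'(t) = 12(t - 3)(t + 2)(t + 3) vanishes at t ∈ {-3, -2, 3}.
Local minima of P (where P''>0): P(-2)=-4. Local minima of Q: Q(-3)=189, Q(3)=-675.
So the global minimum of psi is P(-2) + Q(3) − 4 = -4 − 675 − 4 = -683, attained at (-2, 3).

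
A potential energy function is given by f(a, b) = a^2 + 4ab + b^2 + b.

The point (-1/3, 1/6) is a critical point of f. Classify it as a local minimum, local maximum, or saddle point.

The Hessian of f is constant: H = [[2, 4], [4, 2]].
det(H) = 2·2 − 4² = -12.
Since det(H) < 0, H is indefinite and the critical point is a saddle point.

saddle point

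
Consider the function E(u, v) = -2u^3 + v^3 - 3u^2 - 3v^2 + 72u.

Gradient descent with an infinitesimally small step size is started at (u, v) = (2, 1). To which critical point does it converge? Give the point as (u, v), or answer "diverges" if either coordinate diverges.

(-4, 2)

E is separable, so gradient descent decouples: u follows -∂E/∂u, v follows -∂E/∂v.
∂E/∂u = -6(u - 3)(u + 4); at u=2 this is 36, so u decreases.
∂E/∂v = 3v(v - 2); at v=1 this is -3, so v increases.
u converges to its nearest critical value -4 (a local min of the u-part); v converges to 2. The iterate converges to (-4, 2).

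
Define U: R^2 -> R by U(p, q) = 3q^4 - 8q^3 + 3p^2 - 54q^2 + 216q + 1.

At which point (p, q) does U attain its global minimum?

(0, -3)

U(p,q) separates as A(p) + B(q) + 1, so its minimum is min A + min B + 1.
A'(p) = 6p vanishes at p ∈ {0}; B'(q) = 12(q - 3)(q - 2)(q + 3) vanishes at q ∈ {-3, 2, 3}.
Local minima of A (where A''>0): A(0)=0. Local minima of B: B(-3)=-675, B(3)=189.
So the global minimum of U is A(0) + B(-3) + 1 = 0 − 675 + 1 = -674, attained at (0, -3).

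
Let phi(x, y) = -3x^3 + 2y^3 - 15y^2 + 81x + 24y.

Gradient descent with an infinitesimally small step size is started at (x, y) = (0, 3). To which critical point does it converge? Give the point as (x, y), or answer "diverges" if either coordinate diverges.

phi is separable, so gradient descent decouples: x follows -∂phi/∂x, y follows -∂phi/∂y.
∂phi/∂x = -9(x - 3)(x + 3); at x=0 this is 81, so x decreases.
∂phi/∂y = 6(y - 4)(y - 1); at y=3 this is -12, so y increases.
x converges to its nearest critical value -3 (a local min of the x-part); y converges to 4. The iterate converges to (-3, 4).

(-3, 4)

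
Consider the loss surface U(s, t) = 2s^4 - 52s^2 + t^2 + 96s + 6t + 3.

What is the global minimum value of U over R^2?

-710

U(s,t) separates as P(s) + Q(t) + 3, so its minimum is min P + min Q + 3.
P'(s) = 8(s - 3)(s - 1)(s + 4) vanishes at s ∈ {-4, 1, 3}; Q'(t) = 2(t + 3) vanishes at t ∈ {-3}.
Local minima of P (where P''>0): P(-4)=-704, P(3)=-18. Local minima of Q: Q(-3)=-9.
So the global minimum of U is P(-4) + Q(-3) + 3 = -704 − 9 + 3 = -710, attained at (-4, -3).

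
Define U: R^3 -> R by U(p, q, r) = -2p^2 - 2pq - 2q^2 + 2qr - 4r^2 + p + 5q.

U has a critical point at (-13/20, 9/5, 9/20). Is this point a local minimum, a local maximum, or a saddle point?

The Hessian is constant: H = [[-4, -2, 0], [-2, -4, 2], [0, 2, -8]].
Leading principal minors: Δ₁ = -4, Δ₂ = 12, Δ₃ = -80.
The minors alternate sign starting negative (−, +, −), so H is negative definite: a local maximum.

local maximum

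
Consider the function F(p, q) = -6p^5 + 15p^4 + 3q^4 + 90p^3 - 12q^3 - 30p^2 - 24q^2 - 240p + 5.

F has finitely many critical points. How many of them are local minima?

4

F separates as a function of p plus a function of q, so ∇F=0 decouples.
∂F/∂p = -30(p - 4)(p - 1)(p + 1)(p + 2) = 0 at p ∈ {-2, -1, 1, 4}; ∂F/∂q = 12q(q - 4)(q + 1) = 0 at q ∈ {-1, 0, 4}.
The Hessian is diagonal: diag(F_pp, F_qq). Second derivatives: F_pp(-2)=540, F_pp(-1)=-300, F_pp(1)=540, F_pp(4)=-2700; F_qq(-1)=60, F_qq(0)=-48, F_qq(4)=240.
Local minima occur where both diagonal entries positive: (-2, -1), (-2, 4), (1, -1), (1, 4). Count: 4.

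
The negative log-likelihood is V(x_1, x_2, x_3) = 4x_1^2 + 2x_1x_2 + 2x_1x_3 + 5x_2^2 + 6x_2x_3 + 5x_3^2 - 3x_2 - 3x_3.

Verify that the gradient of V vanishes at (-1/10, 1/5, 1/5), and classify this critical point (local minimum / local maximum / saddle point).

local minimum

∇V = (8x_1 + 2x_2 + 2x_3, 2x_1 + 10x_2 + 6x_3 - 3, 2x_1 + 6x_2 + 10x_3 - 3); substituting (-1/10, 1/5, 1/5) gives ∇V = (0, 0, 0), so (-1/10, 1/5, 1/5) is indeed a critical point.
The Hessian is constant: H = [[8, 2, 2], [2, 10, 6], [2, 6, 10]].
Leading principal minors: Δ₁ = 8, Δ₂ = 76, Δ₃ = 480.
All leading minors are positive, so H is positive definite: a local minimum.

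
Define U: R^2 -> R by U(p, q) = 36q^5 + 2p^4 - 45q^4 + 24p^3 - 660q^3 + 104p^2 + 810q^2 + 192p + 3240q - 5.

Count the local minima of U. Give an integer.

4

U separates as a function of p plus a function of q, so ∇U=0 decouples.
∂U/∂p = 8(p + 2)(p + 3)(p + 4) = 0 at p ∈ {-4, -3, -2}; ∂U/∂q = 180(q - 3)(q - 2)(q + 1)(q + 3) = 0 at q ∈ {-3, -1, 2, 3}.
The Hessian is diagonal: diag(U_pp, U_qq). Second derivatives: U_pp(-4)=16, U_pp(-3)=-8, U_pp(-2)=16; U_qq(-3)=-10800, U_qq(-1)=4320, U_qq(2)=-2700, U_qq(3)=4320.
Local minima occur where both diagonal entries positive: (-4, -1), (-4, 3), (-2, -1), (-2, 3). Count: 4.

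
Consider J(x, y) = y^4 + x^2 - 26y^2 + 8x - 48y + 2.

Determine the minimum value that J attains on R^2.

-366

J(x,y) separates as P(x) + Q(y) + 2, so its minimum is min P + min Q + 2.
P'(x) = 2x + 8 vanishes at x ∈ {-4}; Q'(y) = 4(y - 4)(y + 1)(y + 3) vanishes at y ∈ {-3, -1, 4}.
Local minima of P (where P''>0): P(-4)=-16. Local minima of Q: Q(-3)=-9, Q(4)=-352.
So the global minimum of J is P(-4) + Q(4) + 2 = -16 − 352 + 2 = -366, attained at (-4, 4).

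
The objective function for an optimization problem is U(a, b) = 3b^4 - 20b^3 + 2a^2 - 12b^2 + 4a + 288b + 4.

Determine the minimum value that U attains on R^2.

U(a,b) separates as P(a) + Q(b) + 4, so its minimum is min P + min Q + 4.
P'(a) = 4a + 4 vanishes at a ∈ {-1}; Q'(b) = 12(b - 4)(b - 3)(b + 2) vanishes at b ∈ {-2, 3, 4}.
Local minima of P (where P''>0): P(-1)=-2. Local minima of Q: Q(-2)=-416, Q(4)=448.
So the global minimum of U is P(-1) + Q(-2) + 4 = -2 − 416 + 4 = -414, attained at (-1, -2).

-414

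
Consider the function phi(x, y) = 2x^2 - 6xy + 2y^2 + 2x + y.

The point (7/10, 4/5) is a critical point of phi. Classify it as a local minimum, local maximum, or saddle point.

The Hessian of phi is constant: H = [[4, -6], [-6, 4]].
det(H) = 4·4 − (-6)² = -20.
Since det(H) < 0, H is indefinite and the critical point is a saddle point.

saddle point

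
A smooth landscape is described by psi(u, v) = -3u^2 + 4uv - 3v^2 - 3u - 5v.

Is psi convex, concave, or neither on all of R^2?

psi is quadratic, so its Hessian is the constant matrix H = [[-6, 4], [4, -6]].
det(H) = 20, tr(H) = -12.
det(H) > 0 and tr(H) < 0, so H is negative definite everywhere: concave.

concave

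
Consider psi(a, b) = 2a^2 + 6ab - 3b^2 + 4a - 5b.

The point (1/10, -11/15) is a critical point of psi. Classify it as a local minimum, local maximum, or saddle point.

The Hessian of psi is constant: H = [[4, 6], [6, -6]].
det(H) = 4·(-6) − 6² = -60.
Since det(H) < 0, H is indefinite and the critical point is a saddle point.

saddle point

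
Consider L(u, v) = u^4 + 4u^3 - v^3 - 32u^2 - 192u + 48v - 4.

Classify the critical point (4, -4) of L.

The mixed partial ∂²L/∂u∂v is 0, so the Hessian at any point is diag(L_uu, L_vv) = diag(4(3u^2 + 6u - 16), -6v).
At (4, -4): H = diag(224, 24).
Both eigenvalues are positive, so H is positive definite: a local minimum.

local minimum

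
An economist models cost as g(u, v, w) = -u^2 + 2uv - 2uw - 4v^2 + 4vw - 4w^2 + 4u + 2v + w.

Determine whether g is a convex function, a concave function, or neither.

g is quadratic, so its Hessian is the constant matrix H = [[-2, 2, -2], [2, -8, 4], [-2, 4, -8]].
Leading principal minors: -2, 12, -64.
Signs alternate −, +, − ⇒ H ≺ 0 ⇒ concave.

concave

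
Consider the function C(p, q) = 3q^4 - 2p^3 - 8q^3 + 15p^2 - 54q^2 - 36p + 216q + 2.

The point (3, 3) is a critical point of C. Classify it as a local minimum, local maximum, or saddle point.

The mixed partial ∂²C/∂p∂q is 0, so the Hessian at any point is diag(C_pp, C_qq) = diag(6(-2p + 5), 12(3q^2 - 4q - 9)).
At (3, 3): H = diag(-6, 72).
The eigenvalues have opposite signs, so H is indefinite: a saddle point.

saddle point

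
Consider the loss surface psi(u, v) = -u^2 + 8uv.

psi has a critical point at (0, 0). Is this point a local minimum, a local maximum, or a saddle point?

The Hessian of psi is constant: H = [[-2, 8], [8, 0]].
det(H) = (-2)·0 − 8² = -64.
Since det(H) < 0, H is indefinite and the critical point is a saddle point.

saddle point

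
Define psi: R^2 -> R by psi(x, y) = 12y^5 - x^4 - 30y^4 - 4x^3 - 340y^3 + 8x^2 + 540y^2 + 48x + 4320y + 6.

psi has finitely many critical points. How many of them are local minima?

psi separates as a function of x plus a function of y, so ∇psi=0 decouples.
∂psi/∂x = -4(x - 2)(x + 2)(x + 3) = 0 at x ∈ {-3, -2, 2}; ∂psi/∂y = 60(y - 4)(y - 3)(y + 2)(y + 3) = 0 at y ∈ {-3, -2, 3, 4}.
The Hessian is diagonal: diag(psi_xx, psi_yy). Second derivatives: psi_xx(-3)=-20, psi_xx(-2)=16, psi_xx(2)=-80; psi_yy(-3)=-2520, psi_yy(-2)=1800, psi_yy(3)=-1800, psi_yy(4)=2520.
Local minima occur where both diagonal entries positive: (-2, -2), (-2, 4). Count: 2.

2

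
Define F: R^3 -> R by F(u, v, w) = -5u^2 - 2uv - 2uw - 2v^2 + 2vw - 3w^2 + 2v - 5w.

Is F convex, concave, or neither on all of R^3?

F is quadratic, so its Hessian is the constant matrix H = [[-10, -2, -2], [-2, -4, 2], [-2, 2, -6]].
Leading principal minors: -10, 36, -144.
Signs alternate −, +, − ⇒ H ≺ 0 ⇒ concave.

concave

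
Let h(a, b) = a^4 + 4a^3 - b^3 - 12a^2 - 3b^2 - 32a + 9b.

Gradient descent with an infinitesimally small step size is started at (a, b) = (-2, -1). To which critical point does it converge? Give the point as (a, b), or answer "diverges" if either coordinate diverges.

(-4, -3)

h is separable, so gradient descent decouples: a follows -∂h/∂a, b follows -∂h/∂b.
∂h/∂a = 4(a - 2)(a + 1)(a + 4); at a=-2 this is 32, so a decreases.
∂h/∂b = -3(b - 1)(b + 3); at b=-1 this is 12, so b decreases.
a converges to its nearest critical value -4 (a local min of the a-part); b converges to -3. The iterate converges to (-4, -3).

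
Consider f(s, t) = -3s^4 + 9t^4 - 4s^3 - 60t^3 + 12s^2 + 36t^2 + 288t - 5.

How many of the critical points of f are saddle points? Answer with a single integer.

f separates as a function of s plus a function of t, so ∇f=0 decouples.
∂f/∂s = -12s(s - 1)(s + 2) = 0 at s ∈ {-2, 0, 1}; ∂f/∂t = 36(t - 4)(t - 2)(t + 1) = 0 at t ∈ {-1, 2, 4}.
The Hessian is diagonal: diag(f_ss, f_tt). Second derivatives: f_ss(-2)=-72, f_ss(0)=24, f_ss(1)=-36; f_tt(-1)=540, f_tt(2)=-216, f_tt(4)=360.
Saddle points occur where the two diagonal entries have opposite signs: (-2, -1), (-2, 4), (0, 2), (1, -1), (1, 4). Count: 5.

5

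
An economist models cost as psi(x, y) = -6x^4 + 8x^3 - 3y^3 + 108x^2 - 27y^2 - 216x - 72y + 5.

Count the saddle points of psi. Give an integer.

psi separates as a function of x plus a function of y, so ∇psi=0 decouples.
∂psi/∂x = -24(x - 3)(x - 1)(x + 3) = 0 at x ∈ {-3, 1, 3}; ∂psi/∂y = -9(y + 2)(y + 4) = 0 at y ∈ {-4, -2}.
The Hessian is diagonal: diag(psi_xx, psi_yy). Second derivatives: psi_xx(-3)=-576, psi_xx(1)=192, psi_xx(3)=-288; psi_yy(-4)=18, psi_yy(-2)=-18.
Saddle points occur where the two diagonal entries have opposite signs: (-3, -4), (1, -2), (3, -4). Count: 3.

3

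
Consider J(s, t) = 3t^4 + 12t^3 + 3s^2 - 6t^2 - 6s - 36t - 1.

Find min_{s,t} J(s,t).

J(s,t) separates as P(s) + Q(t) − 1, so its minimum is min P + min Q − 1.
P'(s) = 6s - 6 vanishes at s ∈ {1}; Q'(t) = 12(t - 1)(t + 1)(t + 3) vanishes at t ∈ {-3, -1, 1}.
Local minima of P (where P''>0): P(1)=-3. Local minima of Q: Q(-3)=-27, Q(1)=-27.
So the global minimum of J is P(1) + Q(-3) − 1 = -3 − 27 − 1 = -31, attained at (1, -3).

-31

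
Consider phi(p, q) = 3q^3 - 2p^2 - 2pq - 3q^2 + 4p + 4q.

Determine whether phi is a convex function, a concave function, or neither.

neither

The term 3q^3 is cubic, so the Hessian is not constant.
∂²phi/∂q² = 18q - 6, which takes both signs as q varies (negative for sufficiently negative q). A diagonal entry of the Hessian changing sign means the Hessian is neither positive- nor negative-semidefinite on all of R^2.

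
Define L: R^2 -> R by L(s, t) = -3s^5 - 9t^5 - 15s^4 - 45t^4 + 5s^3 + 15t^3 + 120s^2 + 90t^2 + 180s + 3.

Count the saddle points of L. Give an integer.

L separates as a function of s plus a function of t, so ∇L=0 decouples.
∂L/∂s = -15(s - 2)(s + 1)(s + 2)(s + 3) = 0 at s ∈ {-3, -2, -1, 2}; ∂L/∂t = -45t(t - 1)(t + 1)(t + 4) = 0 at t ∈ {-4, -1, 0, 1}.
The Hessian is diagonal: diag(L_ss, L_tt). Second derivatives: L_ss(-3)=150, L_ss(-2)=-60, L_ss(-1)=90, L_ss(2)=-900; L_tt(-4)=2700, L_tt(-1)=-270, L_tt(0)=180, L_tt(1)=-450.
Saddle points occur where the two diagonal entries have opposite signs: (-3, -1), (-3, 1), (-2, -4), (-2, 0), (-1, -1), (-1, 1), (2, -4), (2, 0). Count: 8.

8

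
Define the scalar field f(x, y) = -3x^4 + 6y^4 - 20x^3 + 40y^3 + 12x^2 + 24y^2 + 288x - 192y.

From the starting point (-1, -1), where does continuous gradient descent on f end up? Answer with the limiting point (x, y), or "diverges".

(-3, 1)

f is separable, so gradient descent decouples: x follows -∂f/∂x, y follows -∂f/∂y.
∂f/∂x = -12(x - 2)(x + 3)(x + 4); at x=-1 this is 216, so x decreases.
∂f/∂y = 24(y - 1)(y + 2)(y + 4); at y=-1 this is -144, so y increases.
x converges to its nearest critical value -3 (a local min of the x-part); y converges to 1. The iterate converges to (-3, 1).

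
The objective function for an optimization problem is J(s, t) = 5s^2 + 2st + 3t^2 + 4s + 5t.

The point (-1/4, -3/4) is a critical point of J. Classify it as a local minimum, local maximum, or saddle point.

The Hessian of J is constant: H = [[10, 2], [2, 6]].
det(H) = 10·6 − 2² = 56.
det(H) > 0 and tr(H) = 16 > 0, so H is positive definite and the point is a local minimum.

local minimum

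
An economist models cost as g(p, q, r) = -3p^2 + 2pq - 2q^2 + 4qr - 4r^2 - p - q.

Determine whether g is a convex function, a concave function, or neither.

g is quadratic, so its Hessian is the constant matrix H = [[-6, 2, 0], [2, -4, 4], [0, 4, -8]].
Leading principal minors: -6, 20, -64.
Signs alternate −, +, − ⇒ H ≺ 0 ⇒ concave.

concave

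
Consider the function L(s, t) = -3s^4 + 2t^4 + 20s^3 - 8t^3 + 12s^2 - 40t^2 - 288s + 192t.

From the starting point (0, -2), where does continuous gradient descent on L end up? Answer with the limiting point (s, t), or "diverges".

(3, -3)

L is separable, so gradient descent decouples: s follows -∂L/∂s, t follows -∂L/∂t.
∂L/∂s = -12(s - 4)(s - 3)(s + 2); at s=0 this is -288, so s increases.
∂L/∂t = 8(t - 4)(t - 2)(t + 3); at t=-2 this is 192, so t decreases.
s converges to its nearest critical value 3 (a local min of the s-part); t converges to -3. The iterate converges to (3, -3).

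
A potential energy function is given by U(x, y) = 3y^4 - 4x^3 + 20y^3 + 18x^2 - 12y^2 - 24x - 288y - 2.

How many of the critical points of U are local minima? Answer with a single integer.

U separates as a function of x plus a function of y, so ∇U=0 decouples.
∂U/∂x = -12(x - 2)(x - 1) = 0 at x ∈ {1, 2}; ∂U/∂y = 12(y - 2)(y + 3)(y + 4) = 0 at y ∈ {-4, -3, 2}.
The Hessian is diagonal: diag(U_xx, U_yy). Second derivatives: U_xx(1)=12, U_xx(2)=-12; U_yy(-4)=72, U_yy(-3)=-60, U_yy(2)=360.
Local minima occur where both diagonal entries positive: (1, -4), (1, 2). Count: 2.

2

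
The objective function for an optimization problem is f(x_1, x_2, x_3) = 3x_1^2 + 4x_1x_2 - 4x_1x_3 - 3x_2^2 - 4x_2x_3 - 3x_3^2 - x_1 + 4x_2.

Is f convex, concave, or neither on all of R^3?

f is quadratic, so its Hessian is the constant matrix H = [[6, 4, -4], [4, -6, -4], [-4, -4, -6]].
Leading principal minors: 6, -52, 440.
Neither pattern holds ⇒ H is indefinite ⇒ neither convex nor concave.

neither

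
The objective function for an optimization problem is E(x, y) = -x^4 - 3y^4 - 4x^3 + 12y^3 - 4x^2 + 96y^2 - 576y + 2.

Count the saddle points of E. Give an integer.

4

E separates as a function of x plus a function of y, so ∇E=0 decouples.
∂E/∂x = -4x(x + 1)(x + 2) = 0 at x ∈ {-2, -1, 0}; ∂E/∂y = -12(y - 4)(y - 3)(y + 4) = 0 at y ∈ {-4, 3, 4}.
The Hessian is diagonal: diag(E_xx, E_yy). Second derivatives: E_xx(-2)=-8, E_xx(-1)=4, E_xx(0)=-8; E_yy(-4)=-672, E_yy(3)=84, E_yy(4)=-96.
Saddle points occur where the two diagonal entries have opposite signs: (-2, 3), (-1, -4), (-1, 4), (0, 3). Count: 4.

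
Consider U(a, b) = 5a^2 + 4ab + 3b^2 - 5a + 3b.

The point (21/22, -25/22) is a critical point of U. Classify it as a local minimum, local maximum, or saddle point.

The Hessian of U is constant: H = [[10, 4], [4, 6]].
det(H) = 10·6 − 4² = 44.
det(H) > 0 and tr(H) = 16 > 0, so H is positive definite and the point is a local minimum.

local minimum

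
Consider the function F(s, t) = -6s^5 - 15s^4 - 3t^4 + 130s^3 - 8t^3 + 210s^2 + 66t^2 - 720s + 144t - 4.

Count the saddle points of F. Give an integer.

6

F separates as a function of s plus a function of t, so ∇F=0 decouples.
∂F/∂s = -30(s - 3)(s - 1)(s + 2)(s + 4) = 0 at s ∈ {-4, -2, 1, 3}; ∂F/∂t = -12(t - 3)(t + 1)(t + 4) = 0 at t ∈ {-4, -1, 3}.
The Hessian is diagonal: diag(F_ss, F_tt). Second derivatives: F_ss(-4)=2100, F_ss(-2)=-900, F_ss(1)=900, F_ss(3)=-2100; F_tt(-4)=-252, F_tt(-1)=144, F_tt(3)=-336.
Saddle points occur where the two diagonal entries have opposite signs: (-4, -4), (-4, 3), (-2, -1), (1, -4), (1, 3), (3, -1). Count: 6.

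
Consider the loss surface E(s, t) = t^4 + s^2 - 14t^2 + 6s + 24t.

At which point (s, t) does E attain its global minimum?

(-3, -3)

E(s,t) separates as P(s) + Q(t), so its minimum is min P + min Q.
P'(s) = 2s + 6 vanishes at s ∈ {-3}; Q'(t) = 4(t - 2)(t - 1)(t + 3) vanishes at t ∈ {-3, 1, 2}.
Local minima of P (where P''>0): P(-3)=-9. Local minima of Q: Q(-3)=-117, Q(2)=8.
So the global minimum of E is P(-3) + Q(-3) = -9 − 117 = -126, attained at (-3, -3).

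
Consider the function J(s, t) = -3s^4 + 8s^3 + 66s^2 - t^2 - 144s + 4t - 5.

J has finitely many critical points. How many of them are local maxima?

2

J separates as a function of s plus a function of t, so ∇J=0 decouples.
∂J/∂s = -12(s - 4)(s - 1)(s + 3) = 0 at s ∈ {-3, 1, 4}; ∂J/∂t = -2(t - 2) = 0 at t ∈ {2}.
The Hessian is diagonal: diag(J_ss, J_tt). Second derivatives: J_ss(-3)=-336, J_ss(1)=144, J_ss(4)=-252; J_tt(2)=-2.
Local maxima occur where both diagonal entries negative: (-3, 2), (4, 2). Count: 2.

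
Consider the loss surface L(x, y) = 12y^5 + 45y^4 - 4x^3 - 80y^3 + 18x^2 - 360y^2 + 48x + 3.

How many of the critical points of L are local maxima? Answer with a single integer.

L separates as a function of x plus a function of y, so ∇L=0 decouples.
∂L/∂x = -12(x - 4)(x + 1) = 0 at x ∈ {-1, 4}; ∂L/∂y = 60y(y - 2)(y + 2)(y + 3) = 0 at y ∈ {-3, -2, 0, 2}.
The Hessian is diagonal: diag(L_xx, L_yy). Second derivatives: L_xx(-1)=60, L_xx(4)=-60; L_yy(-3)=-900, L_yy(-2)=480, L_yy(0)=-720, L_yy(2)=2400.
Local maxima occur where both diagonal entries negative: (4, -3), (4, 0). Count: 2.

2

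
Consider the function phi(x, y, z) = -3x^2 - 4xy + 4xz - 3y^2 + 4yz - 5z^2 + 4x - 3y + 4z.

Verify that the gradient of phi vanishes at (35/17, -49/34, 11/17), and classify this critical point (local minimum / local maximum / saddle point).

local maximum

∇phi = (-6x - 4y + 4z + 4, -4x - 6y + 4z - 3, 4x + 4y - 10z + 4); substituting (35/17, -49/34, 11/17) gives ∇phi = (0, 0, 0), so (35/17, -49/34, 11/17) is indeed a critical point.
The Hessian is constant: H = [[-6, -4, 4], [-4, -6, 4], [4, 4, -10]].
Leading principal minors: Δ₁ = -6, Δ₂ = 20, Δ₃ = -136.
The minors alternate sign starting negative (−, +, −), so H is negative definite: a local maximum.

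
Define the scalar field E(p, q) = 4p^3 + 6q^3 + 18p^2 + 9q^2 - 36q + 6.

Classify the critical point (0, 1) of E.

local minimum

The mixed partial ∂²E/∂p∂q is 0, so the Hessian at any point is diag(E_pp, E_qq) = diag(12(2p + 3), 18(2q + 1)).
At (0, 1): H = diag(36, 54).
Both eigenvalues are positive, so H is positive definite: a local minimum.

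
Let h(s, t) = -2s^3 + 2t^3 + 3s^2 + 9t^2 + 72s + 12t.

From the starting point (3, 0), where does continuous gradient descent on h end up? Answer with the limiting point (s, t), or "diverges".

h is separable, so gradient descent decouples: s follows -∂h/∂s, t follows -∂h/∂t.
∂h/∂s = -6(s - 4)(s + 3); at s=3 this is 36, so s decreases.
∂h/∂t = 6(t + 1)(t + 2); at t=0 this is 12, so t decreases.
s converges to its nearest critical value -3 (a local min of the s-part); t converges to -1. The iterate converges to (-3, -1).

(-3, -1)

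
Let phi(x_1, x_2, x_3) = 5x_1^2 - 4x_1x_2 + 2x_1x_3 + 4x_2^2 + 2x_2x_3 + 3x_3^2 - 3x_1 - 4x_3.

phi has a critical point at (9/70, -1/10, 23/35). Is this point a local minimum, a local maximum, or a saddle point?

The Hessian is constant: H = [[10, -4, 2], [-4, 8, 2], [2, 2, 6]].
Leading principal minors: Δ₁ = 10, Δ₂ = 64, Δ₃ = 280.
All leading minors are positive, so H is positive definite: a local minimum.

local minimum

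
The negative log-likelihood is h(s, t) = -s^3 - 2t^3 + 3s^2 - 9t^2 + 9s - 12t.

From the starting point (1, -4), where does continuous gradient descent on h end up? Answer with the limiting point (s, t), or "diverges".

h is separable, so gradient descent decouples: s follows -∂h/∂s, t follows -∂h/∂t.
∂h/∂s = -3(s - 3)(s + 1); at s=1 this is 12, so s decreases.
∂h/∂t = -6(t + 1)(t + 2); at t=-4 this is -36, so t increases.
s converges to its nearest critical value -1 (a local min of the s-part); t converges to -2. The iterate converges to (-1, -2).

(-1, -2)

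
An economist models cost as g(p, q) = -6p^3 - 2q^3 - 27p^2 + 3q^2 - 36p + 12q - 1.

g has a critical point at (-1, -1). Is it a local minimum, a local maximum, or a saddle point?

saddle point

The mixed partial ∂²g/∂p∂q is 0, so the Hessian at any point is diag(g_pp, g_qq) = diag(-18(2p + 3), 6(-2q + 1)).
At (-1, -1): H = diag(-18, 18).
The eigenvalues have opposite signs, so H is indefinite: a saddle point.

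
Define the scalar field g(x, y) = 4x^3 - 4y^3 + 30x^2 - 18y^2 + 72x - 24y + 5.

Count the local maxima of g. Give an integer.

g separates as a function of x plus a function of y, so ∇g=0 decouples.
∂g/∂x = 12(x + 2)(x + 3) = 0 at x ∈ {-3, -2}; ∂g/∂y = -12(y + 1)(y + 2) = 0 at y ∈ {-2, -1}.
The Hessian is diagonal: diag(g_xx, g_yy). Second derivatives: g_xx(-3)=-12, g_xx(-2)=12; g_yy(-2)=12, g_yy(-1)=-12.
Local maxima occur where both diagonal entries negative: (-3, -1). Count: 1.

1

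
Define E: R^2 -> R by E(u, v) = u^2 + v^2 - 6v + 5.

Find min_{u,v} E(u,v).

-4

E(u,v) separates as P(u) + Q(v) + 5, so its minimum is min P + min Q + 5.
P'(u) = 2u vanishes at u ∈ {0}; Q'(v) = 2v - 6 vanishes at v ∈ {3}.
Local minima of P (where P''>0): P(0)=0. Local minima of Q: Q(3)=-9.
So the global minimum of E is P(0) + Q(3) + 5 = 0 − 9 + 5 = -4, attained at (0, 3).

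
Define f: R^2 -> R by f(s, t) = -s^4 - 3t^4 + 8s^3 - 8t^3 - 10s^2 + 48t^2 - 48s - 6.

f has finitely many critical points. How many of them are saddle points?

f separates as a function of s plus a function of t, so ∇f=0 decouples.
∂f/∂s = -4(s - 4)(s - 3)(s + 1) = 0 at s ∈ {-1, 3, 4}; ∂f/∂t = -12t(t - 2)(t + 4) = 0 at t ∈ {-4, 0, 2}.
The Hessian is diagonal: diag(f_ss, f_tt). Second derivatives: f_ss(-1)=-80, f_ss(3)=16, f_ss(4)=-20; f_tt(-4)=-288, f_tt(0)=96, f_tt(2)=-144.
Saddle points occur where the two diagonal entries have opposite signs: (-1, 0), (3, -4), (3, 2), (4, 0). Count: 4.

4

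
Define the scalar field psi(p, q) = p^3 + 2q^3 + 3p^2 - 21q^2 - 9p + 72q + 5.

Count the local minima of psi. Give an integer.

1

psi separates as a function of p plus a function of q, so ∇psi=0 decouples.
∂psi/∂p = 3(p - 1)(p + 3) = 0 at p ∈ {-3, 1}; ∂psi/∂q = 6(q - 4)(q - 3) = 0 at q ∈ {3, 4}.
The Hessian is diagonal: diag(psi_pp, psi_qq). Second derivatives: psi_pp(-3)=-12, psi_pp(1)=12; psi_qq(3)=-6, psi_qq(4)=6.
Local minima occur where both diagonal entries positive: (1, 4). Count: 1.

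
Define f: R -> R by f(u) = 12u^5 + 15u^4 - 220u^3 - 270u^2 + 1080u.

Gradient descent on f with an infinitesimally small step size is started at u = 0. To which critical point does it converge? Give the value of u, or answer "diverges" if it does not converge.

f'(u) = 60(u - 3)(u - 1)(u + 2)(u + 3), so f'(0) = 1080.
Gradient descent moves in the -f' direction, i.e. u is decreasing.
The nearest critical point in that direction is u = -2, where f'' = 900 > 0 (a local minimum). The iterate converges there.

-2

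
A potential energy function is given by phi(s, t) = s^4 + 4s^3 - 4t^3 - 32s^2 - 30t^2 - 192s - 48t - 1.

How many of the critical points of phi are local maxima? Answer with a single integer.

1

phi separates as a function of s plus a function of t, so ∇phi=0 decouples.
∂phi/∂s = 4(s - 4)(s + 3)(s + 4) = 0 at s ∈ {-4, -3, 4}; ∂phi/∂t = -12(t + 1)(t + 4) = 0 at t ∈ {-4, -1}.
The Hessian is diagonal: diag(phi_ss, phi_tt). Second derivatives: phi_ss(-4)=32, phi_ss(-3)=-28, phi_ss(4)=224; phi_tt(-4)=36, phi_tt(-1)=-36.
Local maxima occur where both diagonal entries negative: (-3, -1). Count: 1.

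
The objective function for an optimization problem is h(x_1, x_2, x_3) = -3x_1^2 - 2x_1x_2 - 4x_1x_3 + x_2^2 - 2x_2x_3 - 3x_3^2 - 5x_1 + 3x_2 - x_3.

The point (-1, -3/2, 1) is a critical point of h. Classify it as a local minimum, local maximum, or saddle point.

The Hessian is constant: H = [[-6, -2, -4], [-2, 2, -2], [-4, -2, -6]].
Leading principal minors: Δ₁ = -6, Δ₂ = -16, Δ₃ = 56.
The minors fit neither the all-positive nor the alternating-sign pattern, so H is indefinite: a saddle point.

saddle point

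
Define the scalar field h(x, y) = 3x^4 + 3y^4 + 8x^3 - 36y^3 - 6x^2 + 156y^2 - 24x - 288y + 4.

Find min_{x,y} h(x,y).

-207

h(x,y) separates as P(x) + Q(y) + 4, so its minimum is min P + min Q + 4.
P'(x) = 12(x - 1)(x + 1)(x + 2) vanishes at x ∈ {-2, -1, 1}; Q'(y) = 12(y - 4)(y - 3)(y - 2) vanishes at y ∈ {2, 3, 4}.
Local minima of P (where P''>0): P(-2)=8, P(1)=-19. Local minima of Q: Q(2)=-192, Q(4)=-192.
So the global minimum of h is P(1) + Q(2) + 4 = -19 − 192 + 4 = -207, attained at (1, 2).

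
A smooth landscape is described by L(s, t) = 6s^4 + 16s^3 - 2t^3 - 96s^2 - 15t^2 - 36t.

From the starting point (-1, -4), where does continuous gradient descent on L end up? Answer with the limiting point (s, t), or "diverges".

(-4, -3)

L is separable, so gradient descent decouples: s follows -∂L/∂s, t follows -∂L/∂t.
∂L/∂s = 24s(s - 2)(s + 4); at s=-1 this is 216, so s decreases.
∂L/∂t = -6(t + 2)(t + 3); at t=-4 this is -12, so t increases.
s converges to its nearest critical value -4 (a local min of the s-part); t converges to -3. The iterate converges to (-4, -3).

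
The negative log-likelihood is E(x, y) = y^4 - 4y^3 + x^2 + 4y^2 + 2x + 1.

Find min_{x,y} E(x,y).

0

E(x,y) separates as P(x) + Q(y) + 1, so its minimum is min P + min Q + 1.
P'(x) = 2x + 2 vanishes at x ∈ {-1}; Q'(y) = 4y(y - 2)(y - 1) vanishes at y ∈ {0, 1, 2}.
Local minima of P (where P''>0): P(-1)=-1. Local minima of Q: Q(0)=0, Q(2)=0.
So the global minimum of E is P(-1) + Q(0) + 1 = -1 + 0 + 1 = 0, attained at (-1, 0).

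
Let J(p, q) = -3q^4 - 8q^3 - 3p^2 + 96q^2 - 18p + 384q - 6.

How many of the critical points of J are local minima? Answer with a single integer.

J separates as a function of p plus a function of q, so ∇J=0 decouples.
∂J/∂p = -6(p + 3) = 0 at p ∈ {-3}; ∂J/∂q = -12(q - 4)(q + 2)(q + 4) = 0 at q ∈ {-4, -2, 4}.
The Hessian is diagonal: diag(J_pp, J_qq). Second derivatives: J_pp(-3)=-6; J_qq(-4)=-192, J_qq(-2)=144, J_qq(4)=-576.
Local minima occur where both diagonal entries positive: none. Count: 0.

0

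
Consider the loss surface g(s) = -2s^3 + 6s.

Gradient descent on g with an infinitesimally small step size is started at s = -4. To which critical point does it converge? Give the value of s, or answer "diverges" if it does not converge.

-1

g'(s) = -6(s - 1)(s + 1), so g'(-4) = -90.
Gradient descent moves in the -g' direction, i.e. s is increasing.
The nearest critical point in that direction is s = -1, where g'' = 12 > 0 (a local minimum). The iterate converges there.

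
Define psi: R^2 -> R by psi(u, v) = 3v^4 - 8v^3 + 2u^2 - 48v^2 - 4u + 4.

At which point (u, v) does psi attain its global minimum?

psi(u,v) separates as P(u) + Q(v) + 4, so its minimum is min P + min Q + 4.
P'(u) = 4u - 4 vanishes at u ∈ {1}; Q'(v) = 12v(v - 4)(v + 2) vanishes at v ∈ {-2, 0, 4}.
Local minima of P (where P''>0): P(1)=-2. Local minima of Q: Q(-2)=-80, Q(4)=-512.
So the global minimum of psi is P(1) + Q(4) + 4 = -2 − 512 + 4 = -510, attained at (1, 4).

(1, 4)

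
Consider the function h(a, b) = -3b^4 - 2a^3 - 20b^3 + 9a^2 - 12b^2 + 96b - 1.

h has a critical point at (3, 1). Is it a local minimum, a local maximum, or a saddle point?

The mixed partial ∂²h/∂a∂b is 0, so the Hessian at any point is diag(h_aa, h_bb) = diag(6(-2a + 3), -12(3b^2 + 10b + 2)).
At (3, 1): H = diag(-18, -180).
Both eigenvalues are negative, so H is negative definite: a local maximum.

local maximum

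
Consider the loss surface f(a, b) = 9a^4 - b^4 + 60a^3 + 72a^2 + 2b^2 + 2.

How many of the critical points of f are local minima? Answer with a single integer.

2

f separates as a function of a plus a function of b, so ∇f=0 decouples.
∂f/∂a = 36a(a + 1)(a + 4) = 0 at a ∈ {-4, -1, 0}; ∂f/∂b = -4b(b - 1)(b + 1) = 0 at b ∈ {-1, 0, 1}.
The Hessian is diagonal: diag(f_aa, f_bb). Second derivatives: f_aa(-4)=432, f_aa(-1)=-108, f_aa(0)=144; f_bb(-1)=-8, f_bb(0)=4, f_bb(1)=-8.
Local minima occur where both diagonal entries positive: (-4, 0), (0, 0). Count: 2.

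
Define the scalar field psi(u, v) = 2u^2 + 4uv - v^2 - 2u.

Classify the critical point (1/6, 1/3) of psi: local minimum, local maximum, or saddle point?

The Hessian of psi is constant: H = [[4, 4], [4, -2]].
det(H) = 4·(-2) − 4² = -24.
Since det(H) < 0, H is indefinite and the critical point is a saddle point.

saddle point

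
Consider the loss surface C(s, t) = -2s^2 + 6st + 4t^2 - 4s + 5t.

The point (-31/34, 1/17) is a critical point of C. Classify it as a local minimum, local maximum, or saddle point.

The Hessian of C is constant: H = [[-4, 6], [6, 8]].
det(H) = (-4)·8 − 6² = -68.
Since det(H) < 0, H is indefinite and the critical point is a saddle point.

saddle point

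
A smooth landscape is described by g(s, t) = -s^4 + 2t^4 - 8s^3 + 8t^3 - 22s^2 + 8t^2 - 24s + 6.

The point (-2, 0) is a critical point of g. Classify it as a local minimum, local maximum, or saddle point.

The mixed partial ∂²g/∂s∂t is 0, so the Hessian at any point is diag(g_ss, g_tt) = diag(-4(3s^2 + 12s + 11), 8(3t^2 + 6t + 2)).
At (-2, 0): H = diag(4, 16).
Both eigenvalues are positive, so H is positive definite: a local minimum.

local minimum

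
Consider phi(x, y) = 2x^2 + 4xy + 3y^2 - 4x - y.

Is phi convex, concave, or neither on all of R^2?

convex

phi is quadratic, so its Hessian is the constant matrix H = [[4, 4], [4, 6]].
det(H) = 8, tr(H) = 10.
det(H) > 0 and tr(H) > 0, so H is positive definite everywhere: convex.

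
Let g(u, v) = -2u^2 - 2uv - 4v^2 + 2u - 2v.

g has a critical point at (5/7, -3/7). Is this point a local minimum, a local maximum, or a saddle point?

local maximum

The Hessian of g is constant: H = [[-4, -2], [-2, -8]].
det(H) = (-4)·(-8) − (-2)² = 28.
det(H) > 0 and tr(H) = -12 < 0, so H is negative definite and the point is a local maximum.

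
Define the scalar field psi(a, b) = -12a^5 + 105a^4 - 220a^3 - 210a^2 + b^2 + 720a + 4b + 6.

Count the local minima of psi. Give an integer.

psi separates as a function of a plus a function of b, so ∇psi=0 decouples.
∂psi/∂a = -60(a - 4)(a - 3)(a - 1)(a + 1) = 0 at a ∈ {-1, 1, 3, 4}; ∂psi/∂b = 2(b + 2) = 0 at b ∈ {-2}.
The Hessian is diagonal: diag(psi_aa, psi_bb). Second derivatives: psi_aa(-1)=2400, psi_aa(1)=-720, psi_aa(3)=480, psi_aa(4)=-900; psi_bb(-2)=2.
Local minima occur where both diagonal entries positive: (-1, -2), (3, -2). Count: 2.

2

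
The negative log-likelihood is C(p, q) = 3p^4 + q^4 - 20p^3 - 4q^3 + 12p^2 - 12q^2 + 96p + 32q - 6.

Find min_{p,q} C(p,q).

C(p,q) separates as A(p) + B(q) − 6, so its minimum is min A + min B − 6.
A'(p) = 12(p - 4)(p - 2)(p + 1) vanishes at p ∈ {-1, 2, 4}; B'(q) = 4(q - 4)(q - 1)(q + 2) vanishes at q ∈ {-2, 1, 4}.
Local minima of A (where A''>0): A(-1)=-61, A(4)=64. Local minima of B: B(-2)=-64, B(4)=-64.
So the global minimum of C is A(-1) + B(-2) − 6 = -61 − 64 − 6 = -131, attained at (-1, -2).

-131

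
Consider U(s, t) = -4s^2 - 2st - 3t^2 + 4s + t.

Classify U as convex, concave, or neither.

U is quadratic, so its Hessian is the constant matrix H = [[-8, -2], [-2, -6]].
det(H) = 44, tr(H) = -14.
det(H) > 0 and tr(H) < 0, so H is negative definite everywhere: concave.

concave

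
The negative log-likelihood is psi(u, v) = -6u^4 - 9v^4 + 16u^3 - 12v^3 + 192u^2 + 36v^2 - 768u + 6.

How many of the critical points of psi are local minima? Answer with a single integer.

1

psi separates as a function of u plus a function of v, so ∇psi=0 decouples.
∂psi/∂u = -24(u - 4)(u - 2)(u + 4) = 0 at u ∈ {-4, 2, 4}; ∂psi/∂v = -36v(v - 1)(v + 2) = 0 at v ∈ {-2, 0, 1}.
The Hessian is diagonal: diag(psi_uu, psi_vv). Second derivatives: psi_uu(-4)=-1152, psi_uu(2)=288, psi_uu(4)=-384; psi_vv(-2)=-216, psi_vv(0)=72, psi_vv(1)=-108.
Local minima occur where both diagonal entries positive: (2, 0). Count: 1.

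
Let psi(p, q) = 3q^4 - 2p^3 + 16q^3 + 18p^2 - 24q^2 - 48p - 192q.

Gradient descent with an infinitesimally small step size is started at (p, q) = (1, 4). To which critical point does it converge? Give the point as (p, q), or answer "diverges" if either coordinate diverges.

(2, 2)

psi is separable, so gradient descent decouples: p follows -∂psi/∂p, q follows -∂psi/∂q.
∂psi/∂p = -6(p - 4)(p - 2); at p=1 this is -18, so p increases.
∂psi/∂q = 12(q - 2)(q + 2)(q + 4); at q=4 this is 1152, so q decreases.
p converges to its nearest critical value 2 (a local min of the p-part); q converges to 2. The iterate converges to (2, 2).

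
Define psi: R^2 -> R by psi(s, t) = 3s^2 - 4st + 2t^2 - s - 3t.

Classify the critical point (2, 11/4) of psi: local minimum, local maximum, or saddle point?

local minimum

The Hessian of psi is constant: H = [[6, -4], [-4, 4]].
det(H) = 6·4 − (-4)² = 8.
det(H) > 0 and tr(H) = 10 > 0, so H is positive definite and the point is a local minimum.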